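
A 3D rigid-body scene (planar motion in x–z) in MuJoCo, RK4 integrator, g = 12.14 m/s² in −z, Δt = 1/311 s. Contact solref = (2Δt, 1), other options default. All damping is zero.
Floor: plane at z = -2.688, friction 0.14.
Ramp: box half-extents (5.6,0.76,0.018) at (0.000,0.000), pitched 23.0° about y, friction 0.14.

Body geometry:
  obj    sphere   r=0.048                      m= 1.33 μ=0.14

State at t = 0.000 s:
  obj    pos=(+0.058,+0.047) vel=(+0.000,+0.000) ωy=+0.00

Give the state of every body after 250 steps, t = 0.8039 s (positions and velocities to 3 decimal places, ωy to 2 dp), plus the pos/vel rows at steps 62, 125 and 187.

State at t = 0.8039 s:
  obj    pos=(+1.066,-0.381) vel=(+2.507,-1.064) ωy=+56.73

Key-timestep trajectory:
   step    t(s)  obj.x    obj.z    obj.vx   obj.vz 
     62  0.1994   +0.120  +0.021  +0.622  -0.264
    125  0.4019   +0.310  -0.060  +1.254  -0.532
    187  0.6013   +0.622  -0.192  +1.876  -0.796


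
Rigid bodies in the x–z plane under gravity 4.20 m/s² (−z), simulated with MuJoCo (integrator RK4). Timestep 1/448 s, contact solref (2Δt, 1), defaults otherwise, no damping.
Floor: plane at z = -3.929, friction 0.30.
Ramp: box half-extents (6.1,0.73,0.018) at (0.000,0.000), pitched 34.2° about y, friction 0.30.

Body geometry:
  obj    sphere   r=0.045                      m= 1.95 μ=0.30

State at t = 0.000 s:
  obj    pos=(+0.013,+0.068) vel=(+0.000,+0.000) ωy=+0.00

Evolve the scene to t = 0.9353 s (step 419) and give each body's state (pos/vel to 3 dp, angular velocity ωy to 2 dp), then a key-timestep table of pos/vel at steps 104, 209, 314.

State at t = 0.9353 s:
  obj    pos=(+0.623,-0.347) vel=(+1.304,-0.886) ωy=+35.04

Key-timestep trajectory:
   step    t(s)  obj.x    obj.z    obj.vx   obj.vz 
    104  0.2321   +0.050  +0.042  +0.324  -0.220
    209  0.4665   +0.165  -0.036  +0.651  -0.442
    314  0.7009   +0.355  -0.165  +0.978  -0.664


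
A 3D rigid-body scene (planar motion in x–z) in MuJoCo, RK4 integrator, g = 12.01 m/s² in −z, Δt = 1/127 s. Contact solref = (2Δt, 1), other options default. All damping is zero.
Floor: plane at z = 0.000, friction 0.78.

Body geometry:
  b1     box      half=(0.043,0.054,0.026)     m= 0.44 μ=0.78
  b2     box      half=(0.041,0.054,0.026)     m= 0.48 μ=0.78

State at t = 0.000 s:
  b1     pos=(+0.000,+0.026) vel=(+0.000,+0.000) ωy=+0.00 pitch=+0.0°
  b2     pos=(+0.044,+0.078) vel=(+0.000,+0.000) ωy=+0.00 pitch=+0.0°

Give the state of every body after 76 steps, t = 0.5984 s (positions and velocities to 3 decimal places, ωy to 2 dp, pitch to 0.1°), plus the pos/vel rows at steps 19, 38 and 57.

State at t = 0.5984 s:
  b1     pos=(+0.000,+0.026) vel=(+0.000,+0.000) ωy=+0.00 pitch=+0.0°
  b2     pos=(+0.079,+0.041) vel=(-0.008,+0.007) ωy=-0.19 pitch=+89.9°

Key-timestep trajectory:
   step    t(s)  b1.x    b1.z    b1.vx   b1.vz   b2.x    b2.z    b2.vx   b2.vz 
     19  0.1496   +0.000  +0.026  +0.000  +0.000   +0.048  +0.077  +0.069  -0.012
     38  0.2992   +0.000  +0.026  +0.000  +0.000   +0.073  +0.048  +0.234  -0.731
     57  0.4488   +0.000  +0.026  +0.000  +0.000   +0.084  +0.044  -0.159  -0.071


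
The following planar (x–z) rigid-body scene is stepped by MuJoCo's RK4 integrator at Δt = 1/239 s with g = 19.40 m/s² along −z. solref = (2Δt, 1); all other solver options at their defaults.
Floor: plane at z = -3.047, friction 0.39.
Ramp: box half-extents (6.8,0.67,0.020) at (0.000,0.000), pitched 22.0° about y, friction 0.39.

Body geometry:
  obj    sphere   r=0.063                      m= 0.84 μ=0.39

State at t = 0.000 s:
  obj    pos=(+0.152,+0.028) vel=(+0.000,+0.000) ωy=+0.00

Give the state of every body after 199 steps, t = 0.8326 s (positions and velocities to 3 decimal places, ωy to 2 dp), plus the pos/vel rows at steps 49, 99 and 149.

State at t = 0.8326 s:
  obj    pos=(+1.821,-0.646) vel=(+4.008,-1.619) ωy=+68.60

Key-timestep trajectory:
   step    t(s)  obj.x    obj.z    obj.vx   obj.vz 
     49  0.2050   +0.253  -0.013  +0.987  -0.399
     99  0.4142   +0.565  -0.139  +1.994  -0.806
    149  0.6234   +1.087  -0.350  +3.001  -1.212


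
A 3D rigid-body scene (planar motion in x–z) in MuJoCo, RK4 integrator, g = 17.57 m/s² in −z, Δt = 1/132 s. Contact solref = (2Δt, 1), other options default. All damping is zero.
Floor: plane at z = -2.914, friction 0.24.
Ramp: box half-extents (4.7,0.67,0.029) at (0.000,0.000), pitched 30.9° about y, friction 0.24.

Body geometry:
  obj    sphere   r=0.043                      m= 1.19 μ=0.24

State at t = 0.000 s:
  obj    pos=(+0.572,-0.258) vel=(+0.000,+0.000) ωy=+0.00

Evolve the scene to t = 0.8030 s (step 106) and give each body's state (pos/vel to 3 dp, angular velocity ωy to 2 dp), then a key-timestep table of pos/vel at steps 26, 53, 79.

State at t = 0.8030 s:
  obj    pos=(+2.355,-1.326) vel=(+4.441,-2.658) ωy=+120.30

Key-timestep trajectory:
   step    t(s)  obj.x    obj.z    obj.vx   obj.vz 
     26  0.1970   +0.679  -0.323  +1.090  -0.652
     53  0.4015   +1.018  -0.525  +2.221  -1.329
     79  0.5985   +1.563  -0.851  +3.310  -1.981


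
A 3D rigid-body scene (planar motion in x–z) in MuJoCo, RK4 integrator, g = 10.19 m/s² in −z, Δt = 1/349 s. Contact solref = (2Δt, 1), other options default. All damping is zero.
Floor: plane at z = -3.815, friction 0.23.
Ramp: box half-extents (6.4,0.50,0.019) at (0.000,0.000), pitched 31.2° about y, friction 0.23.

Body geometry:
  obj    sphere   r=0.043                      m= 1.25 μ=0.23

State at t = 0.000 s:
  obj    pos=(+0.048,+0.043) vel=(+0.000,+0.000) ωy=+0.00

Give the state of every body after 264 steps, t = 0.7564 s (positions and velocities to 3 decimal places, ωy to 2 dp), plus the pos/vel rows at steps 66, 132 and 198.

State at t = 0.7564 s:
  obj    pos=(+0.971,-0.516) vel=(+2.440,-1.478) ωy=+66.32

Key-timestep trajectory:
   step    t(s)  obj.x    obj.z    obj.vx   obj.vz 
     66  0.1891   +0.106  +0.008  +0.610  -0.369
    132  0.3782   +0.279  -0.096  +1.220  -0.739
    198  0.5673   +0.567  -0.271  +1.830  -1.108


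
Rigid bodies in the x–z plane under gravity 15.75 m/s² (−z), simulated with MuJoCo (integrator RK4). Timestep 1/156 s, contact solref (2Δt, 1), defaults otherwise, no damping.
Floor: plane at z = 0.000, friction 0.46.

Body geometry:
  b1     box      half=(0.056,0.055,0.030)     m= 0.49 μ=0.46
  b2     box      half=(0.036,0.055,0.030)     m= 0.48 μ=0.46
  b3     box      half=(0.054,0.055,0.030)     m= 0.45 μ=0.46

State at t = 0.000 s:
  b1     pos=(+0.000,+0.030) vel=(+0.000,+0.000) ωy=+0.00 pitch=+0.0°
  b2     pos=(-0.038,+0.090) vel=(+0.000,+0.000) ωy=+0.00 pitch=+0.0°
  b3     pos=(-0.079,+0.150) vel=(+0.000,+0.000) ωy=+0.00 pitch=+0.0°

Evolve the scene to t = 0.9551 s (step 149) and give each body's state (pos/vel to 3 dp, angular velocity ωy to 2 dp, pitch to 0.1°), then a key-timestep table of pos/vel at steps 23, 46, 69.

State at t = 0.9551 s:
  b1     pos=(+0.000,+0.030) vel=(+0.000,+0.000) ωy=+0.00 pitch=+0.0°
  b2     pos=(-0.037,+0.090) vel=(+0.000,+0.000) ωy=+0.00 pitch=+0.0°
  b3     pos=(-0.107,+0.054) vel=(+0.000,+0.000) ωy=+0.00 pitch=-90.0°

Key-timestep trajectory:
   step    t(s)  b1.x    b1.z    b1.vx   b1.vz   b2.x    b2.z    b2.vx   b2.vz   b3.x    b3.z    b3.vx   b3.vz 
     23  0.1474   +0.000  +0.030  +0.000  +0.000   -0.038  +0.090  +0.001  +0.000   -0.095  +0.142  -0.248  -0.210
     46  0.2949   +0.000  +0.030  +0.000  +0.000   -0.038  +0.090  +0.000  +0.000   -0.126  +0.059  +0.000  +0.083
     69  0.4423   +0.000  +0.030  +0.001  +0.000   -0.038  +0.090  +0.029  +0.002   -0.104  +0.054  +0.007  +0.038


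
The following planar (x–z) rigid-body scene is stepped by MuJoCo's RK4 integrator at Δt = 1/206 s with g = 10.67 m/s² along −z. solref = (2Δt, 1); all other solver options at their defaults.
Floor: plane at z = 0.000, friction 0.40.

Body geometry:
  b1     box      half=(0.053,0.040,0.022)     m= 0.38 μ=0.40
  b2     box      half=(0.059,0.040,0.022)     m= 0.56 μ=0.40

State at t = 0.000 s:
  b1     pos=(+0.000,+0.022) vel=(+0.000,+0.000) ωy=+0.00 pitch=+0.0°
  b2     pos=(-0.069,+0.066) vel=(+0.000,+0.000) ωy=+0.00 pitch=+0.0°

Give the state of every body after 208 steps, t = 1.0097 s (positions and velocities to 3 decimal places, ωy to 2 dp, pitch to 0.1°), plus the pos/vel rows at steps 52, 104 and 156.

State at t = 1.0097 s:
  b1     pos=(+0.001,+0.022) vel=(+0.000,+0.000) ωy=+0.00 pitch=+0.0°
  b2     pos=(-0.079,+0.052) vel=(+0.000,+0.000) ωy=+0.01 pitch=-35.4°

Key-timestep trajectory:
   step    t(s)  b1.x    b1.z    b1.vx   b1.vz   b2.x    b2.z    b2.vx   b2.vz 
     52  0.2524   +0.000  +0.022  +0.000  +0.000   -0.079  +0.052  -0.001  +0.000
    104  0.5049   +0.000  +0.022  +0.000  +0.000   -0.079  +0.052  +0.000  +0.000
    156  0.7573   +0.000  +0.022  +0.000  +0.000   -0.079  +0.052  +0.000  +0.000


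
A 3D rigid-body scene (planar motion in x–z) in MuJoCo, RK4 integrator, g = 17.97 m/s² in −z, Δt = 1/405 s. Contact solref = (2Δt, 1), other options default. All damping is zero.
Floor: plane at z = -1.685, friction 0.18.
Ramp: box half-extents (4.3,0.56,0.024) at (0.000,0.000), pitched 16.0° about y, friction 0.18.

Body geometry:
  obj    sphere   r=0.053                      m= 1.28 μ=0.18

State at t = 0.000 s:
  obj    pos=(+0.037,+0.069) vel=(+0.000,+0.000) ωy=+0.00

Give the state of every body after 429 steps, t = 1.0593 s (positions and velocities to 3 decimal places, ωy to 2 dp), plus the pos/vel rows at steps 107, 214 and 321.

State at t = 1.0593 s:
  obj    pos=(+1.945,-0.478) vel=(+3.603,-1.033) ωy=+70.70

Key-timestep trajectory:
   step    t(s)  obj.x    obj.z    obj.vx   obj.vz 
    107  0.2642   +0.156  +0.035  +0.899  -0.258
    214  0.5284   +0.512  -0.067  +1.797  -0.515
    321  0.7926   +1.105  -0.237  +2.696  -0.773


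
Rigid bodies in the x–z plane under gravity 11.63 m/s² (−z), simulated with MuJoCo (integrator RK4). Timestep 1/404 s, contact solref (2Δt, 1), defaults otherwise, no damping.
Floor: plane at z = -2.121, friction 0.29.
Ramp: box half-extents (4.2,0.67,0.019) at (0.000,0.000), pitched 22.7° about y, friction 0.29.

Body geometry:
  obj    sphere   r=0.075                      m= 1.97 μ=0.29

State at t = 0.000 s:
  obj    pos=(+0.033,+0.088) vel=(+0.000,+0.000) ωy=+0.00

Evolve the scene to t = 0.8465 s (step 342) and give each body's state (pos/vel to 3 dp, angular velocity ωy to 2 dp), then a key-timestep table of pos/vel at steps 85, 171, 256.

State at t = 0.8465 s:
  obj    pos=(+1.093,-0.355) vel=(+2.504,-1.047) ωy=+36.18

Key-timestep trajectory:
   step    t(s)  obj.x    obj.z    obj.vx   obj.vz 
     85  0.2104   +0.099  +0.061  +0.622  -0.260
    171  0.4233   +0.298  -0.023  +1.252  -0.524
    256  0.6337   +0.627  -0.160  +1.874  -0.784


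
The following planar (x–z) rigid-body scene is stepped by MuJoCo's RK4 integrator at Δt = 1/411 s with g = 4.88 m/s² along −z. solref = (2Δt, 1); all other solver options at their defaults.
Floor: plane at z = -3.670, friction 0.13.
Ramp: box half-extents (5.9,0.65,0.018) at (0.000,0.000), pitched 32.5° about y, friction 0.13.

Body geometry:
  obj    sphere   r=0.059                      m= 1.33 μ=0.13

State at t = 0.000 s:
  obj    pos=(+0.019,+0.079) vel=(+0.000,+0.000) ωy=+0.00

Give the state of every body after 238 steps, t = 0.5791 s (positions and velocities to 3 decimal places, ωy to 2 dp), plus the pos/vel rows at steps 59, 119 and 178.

State at t = 0.5791 s:
  obj    pos=(+0.315,-0.109) vel=(+1.017,-0.656) ωy=+13.05

Key-timestep trajectory:
   step    t(s)  obj.x    obj.z    obj.vx   obj.vz 
     59  0.1436   +0.037  +0.068  +0.255  -0.158
    119  0.2895   +0.093  +0.032  +0.511  -0.324
    178  0.4331   +0.184  -0.026  +0.765  -0.481


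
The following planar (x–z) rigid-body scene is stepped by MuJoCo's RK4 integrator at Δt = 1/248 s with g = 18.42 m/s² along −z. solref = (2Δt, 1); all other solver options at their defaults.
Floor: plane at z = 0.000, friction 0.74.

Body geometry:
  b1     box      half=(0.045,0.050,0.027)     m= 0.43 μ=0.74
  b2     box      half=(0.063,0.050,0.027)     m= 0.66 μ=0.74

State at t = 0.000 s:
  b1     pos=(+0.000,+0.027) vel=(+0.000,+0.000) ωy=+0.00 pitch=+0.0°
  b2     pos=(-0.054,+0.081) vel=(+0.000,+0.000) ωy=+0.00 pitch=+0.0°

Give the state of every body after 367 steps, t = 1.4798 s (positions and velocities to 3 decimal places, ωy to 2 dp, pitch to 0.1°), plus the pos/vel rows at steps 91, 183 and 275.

State at t = 1.4798 s:
  b1     pos=(+0.001,+0.027) vel=(+0.001,+0.000) ωy=+0.00 pitch=+0.0°
  b2     pos=(-0.071,+0.065) vel=(+0.000,+0.000) ωy=+0.02 pitch=-47.3°

Key-timestep trajectory:
   step    t(s)  b1.x    b1.z    b1.vx   b1.vz   b2.x    b2.z    b2.vx   b2.vz 
     91  0.3669   +0.000  +0.027  +0.000  +0.000   -0.078  +0.067  +0.178  -0.038
    183  0.7379   +0.000  +0.027  +0.001  +0.000   -0.071  +0.065  +0.000  +0.000
    275  1.1089   +0.001  +0.027  +0.001  +0.000   -0.071  +0.065  +0.000  +0.000


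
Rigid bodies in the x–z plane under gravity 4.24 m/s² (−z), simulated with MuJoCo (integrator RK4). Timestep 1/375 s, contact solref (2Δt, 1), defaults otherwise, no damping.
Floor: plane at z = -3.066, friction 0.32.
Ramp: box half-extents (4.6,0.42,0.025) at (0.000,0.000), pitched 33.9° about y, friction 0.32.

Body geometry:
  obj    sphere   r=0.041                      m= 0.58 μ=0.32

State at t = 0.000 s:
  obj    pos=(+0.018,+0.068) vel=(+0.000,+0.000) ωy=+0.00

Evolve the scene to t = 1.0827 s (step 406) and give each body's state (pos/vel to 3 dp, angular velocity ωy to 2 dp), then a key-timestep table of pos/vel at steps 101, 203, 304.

State at t = 1.0827 s:
  obj    pos=(+0.840,-0.485) vel=(+1.518,-1.020) ωy=+44.60

Key-timestep trajectory:
   step    t(s)  obj.x    obj.z    obj.vx   obj.vz 
    101  0.2693   +0.069  +0.033  +0.378  -0.254
    203  0.5413   +0.223  -0.071  +0.759  -0.510
    304  0.8107   +0.479  -0.242  +1.137  -0.764


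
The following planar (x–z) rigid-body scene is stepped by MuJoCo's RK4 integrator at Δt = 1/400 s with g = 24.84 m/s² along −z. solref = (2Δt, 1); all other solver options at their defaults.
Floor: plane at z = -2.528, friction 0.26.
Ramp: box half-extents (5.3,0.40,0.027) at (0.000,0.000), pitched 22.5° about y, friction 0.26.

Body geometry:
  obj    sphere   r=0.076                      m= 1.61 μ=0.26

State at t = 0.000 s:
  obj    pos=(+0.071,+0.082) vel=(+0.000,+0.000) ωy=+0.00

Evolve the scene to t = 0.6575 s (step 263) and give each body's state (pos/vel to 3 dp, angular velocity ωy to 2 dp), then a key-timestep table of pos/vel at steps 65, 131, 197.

State at t = 0.6575 s:
  obj    pos=(+1.427,-0.480) vel=(+4.125,-1.709) ωy=+58.73

Key-timestep trajectory:
   step    t(s)  obj.x    obj.z    obj.vx   obj.vz 
     65  0.1625   +0.154  +0.048  +1.020  -0.422
    131  0.3275   +0.407  -0.057  +2.055  -0.851
    197  0.4925   +0.832  -0.233  +3.090  -1.280


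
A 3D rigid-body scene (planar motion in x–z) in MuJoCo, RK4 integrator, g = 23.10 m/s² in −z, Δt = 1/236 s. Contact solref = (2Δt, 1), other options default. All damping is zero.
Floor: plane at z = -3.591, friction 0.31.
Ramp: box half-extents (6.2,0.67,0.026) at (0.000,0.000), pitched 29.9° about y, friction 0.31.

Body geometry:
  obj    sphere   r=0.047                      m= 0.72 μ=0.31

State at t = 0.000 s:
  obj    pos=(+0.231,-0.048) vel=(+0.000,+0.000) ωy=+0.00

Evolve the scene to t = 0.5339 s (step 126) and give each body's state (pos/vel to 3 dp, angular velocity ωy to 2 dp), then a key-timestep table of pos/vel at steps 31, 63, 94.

State at t = 0.5339 s:
  obj    pos=(+1.247,-0.633) vel=(+3.807,-2.189) ωy=+93.40

Key-timestep trajectory:
   step    t(s)  obj.x    obj.z    obj.vx   obj.vz 
     31  0.1314   +0.292  -0.084  +0.937  -0.539
     63  0.2669   +0.485  -0.195  +1.903  -1.095
     94  0.3983   +0.797  -0.374  +2.840  -1.633


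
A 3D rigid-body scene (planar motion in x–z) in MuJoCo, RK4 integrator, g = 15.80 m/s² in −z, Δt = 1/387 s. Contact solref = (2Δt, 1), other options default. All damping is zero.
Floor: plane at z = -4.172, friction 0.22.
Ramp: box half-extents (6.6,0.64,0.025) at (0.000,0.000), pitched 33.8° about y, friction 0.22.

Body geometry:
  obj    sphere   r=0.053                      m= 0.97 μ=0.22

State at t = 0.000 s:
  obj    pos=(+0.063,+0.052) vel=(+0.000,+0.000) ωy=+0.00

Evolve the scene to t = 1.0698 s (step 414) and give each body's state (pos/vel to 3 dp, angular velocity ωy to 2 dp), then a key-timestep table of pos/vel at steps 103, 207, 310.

State at t = 1.0698 s:
  obj    pos=(+3.048,-1.947) vel=(+5.581,-3.736) ωy=+126.70

Key-timestep trajectory:
   step    t(s)  obj.x    obj.z    obj.vx   obj.vz 
    103  0.2661   +0.248  -0.072  +1.389  -0.930
    207  0.5349   +0.809  -0.448  +2.791  -1.868
    310  0.8010   +1.737  -1.069  +4.179  -2.798


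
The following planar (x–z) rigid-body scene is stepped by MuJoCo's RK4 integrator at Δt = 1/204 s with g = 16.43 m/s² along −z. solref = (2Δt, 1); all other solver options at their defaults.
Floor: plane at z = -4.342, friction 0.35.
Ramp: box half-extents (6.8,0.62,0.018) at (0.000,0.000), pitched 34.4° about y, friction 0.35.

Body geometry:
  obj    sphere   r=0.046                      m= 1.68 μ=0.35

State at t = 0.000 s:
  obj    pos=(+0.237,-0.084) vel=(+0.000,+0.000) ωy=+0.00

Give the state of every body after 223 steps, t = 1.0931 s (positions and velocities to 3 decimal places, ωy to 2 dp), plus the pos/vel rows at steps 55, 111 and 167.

State at t = 1.0931 s:
  obj    pos=(+3.506,-2.323) vel=(+5.980,-4.095) ωy=+157.53

Key-timestep trajectory:
   step    t(s)  obj.x    obj.z    obj.vx   obj.vz 
     55  0.2696   +0.436  -0.221  +1.475  -1.010
    111  0.5441   +1.047  -0.639  +2.977  -2.038
    167  0.8186   +2.070  -1.340  +4.478  -3.066


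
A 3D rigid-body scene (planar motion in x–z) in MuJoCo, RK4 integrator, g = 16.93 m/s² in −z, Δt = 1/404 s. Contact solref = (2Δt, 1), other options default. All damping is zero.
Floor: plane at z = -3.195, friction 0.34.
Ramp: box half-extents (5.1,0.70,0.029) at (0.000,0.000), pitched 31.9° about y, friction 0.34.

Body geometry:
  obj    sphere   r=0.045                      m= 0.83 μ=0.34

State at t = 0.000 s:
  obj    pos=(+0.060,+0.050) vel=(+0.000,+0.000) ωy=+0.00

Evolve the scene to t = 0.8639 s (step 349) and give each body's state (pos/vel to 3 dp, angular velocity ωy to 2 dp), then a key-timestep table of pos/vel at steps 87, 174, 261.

State at t = 0.8639 s:
  obj    pos=(+2.084,-1.210) vel=(+4.687,-2.917) ωy=+122.66

Key-timestep trajectory:
   step    t(s)  obj.x    obj.z    obj.vx   obj.vz 
     87  0.2153   +0.186  -0.028  +1.168  -0.727
    174  0.4307   +0.563  -0.263  +2.337  -1.454
    261  0.6460   +1.192  -0.655  +3.505  -2.182


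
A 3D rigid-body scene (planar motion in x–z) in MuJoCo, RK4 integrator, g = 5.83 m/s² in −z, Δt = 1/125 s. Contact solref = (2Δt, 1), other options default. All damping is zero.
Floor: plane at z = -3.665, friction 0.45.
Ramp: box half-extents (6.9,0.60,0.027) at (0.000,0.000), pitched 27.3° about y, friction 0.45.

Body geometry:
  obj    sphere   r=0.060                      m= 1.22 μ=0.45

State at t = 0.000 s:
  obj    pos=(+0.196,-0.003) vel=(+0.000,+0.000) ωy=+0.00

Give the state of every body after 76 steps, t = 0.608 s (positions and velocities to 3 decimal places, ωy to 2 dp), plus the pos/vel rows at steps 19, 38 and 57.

State at t = 0.608 s:
  obj    pos=(+0.510,-0.165) vel=(+1.032,-0.533) ωy=+19.34

Key-timestep trajectory:
   step    t(s)  obj.x    obj.z    obj.vx   obj.vz 
     19  0.1520   +0.216  -0.013  +0.258  -0.133
     38  0.3040   +0.274  -0.044  +0.516  -0.266
     57  0.4560   +0.372  -0.094  +0.774  -0.399


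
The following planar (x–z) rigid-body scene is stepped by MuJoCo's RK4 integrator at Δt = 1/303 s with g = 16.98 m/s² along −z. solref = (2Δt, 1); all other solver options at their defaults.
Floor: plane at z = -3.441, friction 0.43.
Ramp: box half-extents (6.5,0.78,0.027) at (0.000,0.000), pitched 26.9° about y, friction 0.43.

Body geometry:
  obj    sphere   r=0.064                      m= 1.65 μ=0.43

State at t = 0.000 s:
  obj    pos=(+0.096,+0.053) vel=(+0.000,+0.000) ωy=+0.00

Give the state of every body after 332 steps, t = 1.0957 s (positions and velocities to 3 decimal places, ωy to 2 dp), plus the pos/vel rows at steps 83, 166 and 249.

State at t = 1.0957 s:
  obj    pos=(+3.034,-1.437) vel=(+5.362,-2.720) ωy=+93.94

Key-timestep trajectory:
   step    t(s)  obj.x    obj.z    obj.vx   obj.vz 
     83  0.2739   +0.280  -0.040  +1.341  -0.680
    166  0.5479   +0.831  -0.319  +2.681  -1.360
    249  0.8218   +1.749  -0.785  +4.022  -2.040


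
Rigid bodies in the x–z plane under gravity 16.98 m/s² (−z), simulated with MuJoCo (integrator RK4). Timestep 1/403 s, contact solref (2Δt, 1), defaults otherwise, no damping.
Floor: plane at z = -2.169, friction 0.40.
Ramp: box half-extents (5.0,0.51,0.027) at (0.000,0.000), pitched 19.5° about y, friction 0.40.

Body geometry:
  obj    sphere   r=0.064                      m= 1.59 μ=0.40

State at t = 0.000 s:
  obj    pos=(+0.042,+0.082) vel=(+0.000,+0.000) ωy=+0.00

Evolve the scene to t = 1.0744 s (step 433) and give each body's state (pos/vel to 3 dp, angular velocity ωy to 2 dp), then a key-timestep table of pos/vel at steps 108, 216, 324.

State at t = 1.0744 s:
  obj    pos=(+2.245,-0.698) vel=(+4.101,-1.452) ωy=+67.96

Key-timestep trajectory:
   step    t(s)  obj.x    obj.z    obj.vx   obj.vz 
    108  0.2680   +0.179  +0.033  +1.023  -0.362
    216  0.5360   +0.590  -0.112  +2.046  -0.724
    324  0.8040   +1.275  -0.355  +3.068  -1.087


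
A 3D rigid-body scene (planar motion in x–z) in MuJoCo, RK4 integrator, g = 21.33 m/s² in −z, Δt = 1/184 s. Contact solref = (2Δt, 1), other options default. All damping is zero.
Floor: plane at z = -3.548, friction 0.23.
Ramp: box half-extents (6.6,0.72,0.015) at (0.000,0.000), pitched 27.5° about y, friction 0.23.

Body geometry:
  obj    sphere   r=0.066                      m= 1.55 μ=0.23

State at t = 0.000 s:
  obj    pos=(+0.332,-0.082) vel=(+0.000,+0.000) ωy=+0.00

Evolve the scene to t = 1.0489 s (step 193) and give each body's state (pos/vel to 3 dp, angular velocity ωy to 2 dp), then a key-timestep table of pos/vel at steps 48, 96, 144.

State at t = 1.0489 s:
  obj    pos=(+3.765,-1.869) vel=(+6.546,-3.408) ωy=+111.78

Key-timestep trajectory:
   step    t(s)  obj.x    obj.z    obj.vx   obj.vz 
     48  0.2609   +0.545  -0.192  +1.628  -0.848
     96  0.5217   +1.182  -0.524  +3.256  -1.695
    144  0.7826   +2.244  -1.077  +4.884  -2.542


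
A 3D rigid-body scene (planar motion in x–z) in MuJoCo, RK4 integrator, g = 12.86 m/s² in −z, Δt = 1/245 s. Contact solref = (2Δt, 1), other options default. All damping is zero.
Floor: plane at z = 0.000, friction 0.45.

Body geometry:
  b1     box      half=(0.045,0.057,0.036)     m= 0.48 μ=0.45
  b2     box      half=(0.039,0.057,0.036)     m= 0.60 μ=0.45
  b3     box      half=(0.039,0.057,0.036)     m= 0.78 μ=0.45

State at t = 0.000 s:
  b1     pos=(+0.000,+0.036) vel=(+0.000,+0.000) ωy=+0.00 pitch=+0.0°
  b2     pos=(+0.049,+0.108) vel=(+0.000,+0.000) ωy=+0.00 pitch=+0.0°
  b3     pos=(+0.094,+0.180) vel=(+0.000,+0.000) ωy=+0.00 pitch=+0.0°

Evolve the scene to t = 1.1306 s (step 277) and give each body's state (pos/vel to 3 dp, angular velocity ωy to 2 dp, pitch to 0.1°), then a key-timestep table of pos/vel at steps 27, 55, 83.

State at t = 1.1306 s:
  b1     pos=(+0.000,+0.036) vel=(+0.000,+0.000) ωy=+0.00 pitch=+0.0°
  b2     pos=(+0.093,+0.039) vel=(+0.000,+0.000) ωy=+0.00 pitch=+90.0°
  b3     pos=(+0.251,+0.039) vel=(+0.000,+0.000) ωy=+0.00 pitch=+90.0°

Key-timestep trajectory:
   step    t(s)  b1.x    b1.z    b1.vx   b1.vz   b2.x    b2.z    b2.vx   b2.vz   b3.x    b3.z    b3.vx   b3.vz 
     27  0.1102   +0.000  +0.036  -0.001  +0.000   +0.058  +0.106  +0.176  -0.078   +0.121  +0.163  +0.485  -0.412
     55  0.2245   +0.000  +0.036  +0.000  +0.000   +0.088  +0.061  +0.300  -0.987   +0.187  +0.047  +0.808  -0.594
     83  0.3388   +0.000  +0.036  +0.000  +0.000   +0.093  +0.039  +0.000  +0.000   +0.245  +0.045  +0.202  -0.048


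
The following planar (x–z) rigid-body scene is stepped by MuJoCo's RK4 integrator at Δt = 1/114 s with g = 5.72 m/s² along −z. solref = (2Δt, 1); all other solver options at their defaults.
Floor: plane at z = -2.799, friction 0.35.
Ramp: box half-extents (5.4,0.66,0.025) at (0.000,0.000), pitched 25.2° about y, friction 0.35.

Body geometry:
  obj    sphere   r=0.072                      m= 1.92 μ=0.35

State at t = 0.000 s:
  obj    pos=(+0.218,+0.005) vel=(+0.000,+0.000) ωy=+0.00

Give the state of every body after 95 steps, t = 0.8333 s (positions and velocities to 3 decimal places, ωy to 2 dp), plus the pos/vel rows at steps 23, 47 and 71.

State at t = 0.8333 s:
  obj    pos=(+0.765,-0.253) vel=(+1.312,-0.617) ωy=+20.13

Key-timestep trajectory:
   step    t(s)  obj.x    obj.z    obj.vx   obj.vz 
     23  0.2018   +0.250  -0.010  +0.318  -0.149
     47  0.4123   +0.352  -0.058  +0.649  -0.305
     71  0.6228   +0.523  -0.139  +0.980  -0.461


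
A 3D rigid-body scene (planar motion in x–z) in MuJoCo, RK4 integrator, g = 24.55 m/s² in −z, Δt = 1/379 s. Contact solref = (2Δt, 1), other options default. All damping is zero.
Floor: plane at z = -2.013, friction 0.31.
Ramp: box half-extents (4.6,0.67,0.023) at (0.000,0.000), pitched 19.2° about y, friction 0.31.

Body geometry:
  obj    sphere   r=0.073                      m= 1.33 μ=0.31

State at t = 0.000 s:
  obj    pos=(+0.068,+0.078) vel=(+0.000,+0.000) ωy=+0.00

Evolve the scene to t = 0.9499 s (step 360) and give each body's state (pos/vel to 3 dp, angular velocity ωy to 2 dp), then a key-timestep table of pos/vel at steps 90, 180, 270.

State at t = 0.9499 s:
  obj    pos=(+2.525,-0.778) vel=(+5.173,-1.802) ωy=+75.03

Key-timestep trajectory:
   step    t(s)  obj.x    obj.z    obj.vx   obj.vz 
     90  0.2375   +0.222  +0.024  +1.293  -0.450
    180  0.4749   +0.682  -0.136  +2.587  -0.901
    270  0.7124   +1.450  -0.403  +3.880  -1.351


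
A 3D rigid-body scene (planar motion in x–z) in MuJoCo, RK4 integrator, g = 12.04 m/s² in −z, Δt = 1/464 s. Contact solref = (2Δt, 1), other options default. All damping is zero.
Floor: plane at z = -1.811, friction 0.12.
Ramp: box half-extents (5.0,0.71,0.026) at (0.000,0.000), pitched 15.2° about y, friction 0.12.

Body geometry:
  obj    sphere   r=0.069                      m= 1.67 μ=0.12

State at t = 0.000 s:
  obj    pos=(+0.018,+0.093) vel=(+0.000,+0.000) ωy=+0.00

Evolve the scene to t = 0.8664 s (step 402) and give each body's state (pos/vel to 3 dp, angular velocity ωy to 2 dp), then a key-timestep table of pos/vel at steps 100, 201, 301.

State at t = 0.8664 s:
  obj    pos=(+0.835,-0.128) vel=(+1.885,-0.512) ωy=+28.31

Key-timestep trajectory:
   step    t(s)  obj.x    obj.z    obj.vx   obj.vz 
    100  0.2155   +0.069  +0.080  +0.469  -0.127
    201  0.4332   +0.222  +0.038  +0.943  -0.256
    301  0.6487   +0.476  -0.031  +1.412  -0.384


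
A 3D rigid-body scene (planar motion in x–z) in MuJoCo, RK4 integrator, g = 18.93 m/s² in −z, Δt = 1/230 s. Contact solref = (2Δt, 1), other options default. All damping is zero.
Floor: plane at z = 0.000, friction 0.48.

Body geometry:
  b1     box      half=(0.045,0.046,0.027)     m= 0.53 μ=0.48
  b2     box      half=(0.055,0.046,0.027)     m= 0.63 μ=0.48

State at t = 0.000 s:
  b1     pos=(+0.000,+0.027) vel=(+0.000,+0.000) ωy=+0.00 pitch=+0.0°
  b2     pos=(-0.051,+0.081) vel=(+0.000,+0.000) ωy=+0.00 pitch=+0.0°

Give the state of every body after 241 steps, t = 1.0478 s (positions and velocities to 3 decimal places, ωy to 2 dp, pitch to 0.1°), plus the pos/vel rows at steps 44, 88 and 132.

State at t = 1.0478 s:
  b1     pos=(+0.000,+0.027) vel=(+0.000,+0.000) ωy=+0.00 pitch=+0.0°
  b2     pos=(-0.106,+0.055) vel=(+0.000,+0.000) ωy=+0.00 pitch=-90.0°

Key-timestep trajectory:
   step    t(s)  b1.x    b1.z    b1.vx   b1.vz   b2.x    b2.z    b2.vx   b2.vz 
     44  0.1913   +0.000  +0.027  +0.000  +0.000   -0.087  +0.061  -0.384  -0.025
     88  0.3826   +0.000  +0.027  +0.000  +0.000   -0.122  +0.060  +0.079  -0.014
    132  0.5739   +0.000  +0.027  +0.000  +0.000   -0.107  +0.055  -0.173  +0.040


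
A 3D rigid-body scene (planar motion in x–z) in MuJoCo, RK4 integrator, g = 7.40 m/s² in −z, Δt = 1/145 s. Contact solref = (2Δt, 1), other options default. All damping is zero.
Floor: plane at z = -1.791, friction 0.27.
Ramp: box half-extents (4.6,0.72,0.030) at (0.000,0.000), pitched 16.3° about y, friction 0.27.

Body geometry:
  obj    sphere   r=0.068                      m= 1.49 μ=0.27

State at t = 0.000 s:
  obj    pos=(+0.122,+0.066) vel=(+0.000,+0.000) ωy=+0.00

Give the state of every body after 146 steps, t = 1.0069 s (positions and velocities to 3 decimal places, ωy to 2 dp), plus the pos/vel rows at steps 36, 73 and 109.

State at t = 1.0069 s:
  obj    pos=(+0.844,-0.145) vel=(+1.434,-0.419) ωy=+21.96

Key-timestep trajectory:
   step    t(s)  obj.x    obj.z    obj.vx   obj.vz 
     36  0.2483   +0.166  +0.054  +0.354  -0.103
     73  0.5034   +0.303  +0.014  +0.717  -0.210
    109  0.7517   +0.524  -0.051  +1.070  -0.313


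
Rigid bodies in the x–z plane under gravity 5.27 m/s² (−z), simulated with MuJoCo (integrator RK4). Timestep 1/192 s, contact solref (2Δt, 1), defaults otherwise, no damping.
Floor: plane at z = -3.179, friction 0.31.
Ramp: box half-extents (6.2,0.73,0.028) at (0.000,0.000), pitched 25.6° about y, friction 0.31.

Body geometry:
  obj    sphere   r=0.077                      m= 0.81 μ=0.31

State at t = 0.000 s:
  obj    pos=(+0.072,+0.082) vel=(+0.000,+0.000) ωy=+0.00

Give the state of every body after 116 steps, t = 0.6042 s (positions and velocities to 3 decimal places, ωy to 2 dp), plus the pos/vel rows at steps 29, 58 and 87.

State at t = 0.6042 s:
  obj    pos=(+0.340,-0.046) vel=(+0.886,-0.425) ωy=+12.76

Key-timestep trajectory:
   step    t(s)  obj.x    obj.z    obj.vx   obj.vz 
     29  0.1510   +0.089  +0.074  +0.222  -0.106
     58  0.3021   +0.139  +0.050  +0.443  -0.212
     87  0.4531   +0.223  +0.010  +0.665  -0.318


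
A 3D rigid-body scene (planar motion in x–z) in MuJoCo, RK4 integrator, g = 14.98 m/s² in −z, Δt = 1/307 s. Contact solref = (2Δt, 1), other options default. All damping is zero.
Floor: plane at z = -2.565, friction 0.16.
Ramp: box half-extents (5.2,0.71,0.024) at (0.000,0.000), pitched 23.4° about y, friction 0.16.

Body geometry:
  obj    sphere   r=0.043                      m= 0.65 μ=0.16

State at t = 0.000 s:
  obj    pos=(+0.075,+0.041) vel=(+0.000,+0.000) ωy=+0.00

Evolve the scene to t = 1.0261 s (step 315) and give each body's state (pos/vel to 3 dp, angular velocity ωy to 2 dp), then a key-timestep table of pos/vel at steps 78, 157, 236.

State at t = 1.0261 s:
  obj    pos=(+2.128,-0.848) vel=(+4.002,-1.732) ωy=+101.38

Key-timestep trajectory:
   step    t(s)  obj.x    obj.z    obj.vx   obj.vz 
     78  0.2541   +0.201  -0.014  +0.991  -0.429
    157  0.5114   +0.585  -0.180  +1.995  -0.863
    236  0.7687   +1.227  -0.458  +2.998  -1.297


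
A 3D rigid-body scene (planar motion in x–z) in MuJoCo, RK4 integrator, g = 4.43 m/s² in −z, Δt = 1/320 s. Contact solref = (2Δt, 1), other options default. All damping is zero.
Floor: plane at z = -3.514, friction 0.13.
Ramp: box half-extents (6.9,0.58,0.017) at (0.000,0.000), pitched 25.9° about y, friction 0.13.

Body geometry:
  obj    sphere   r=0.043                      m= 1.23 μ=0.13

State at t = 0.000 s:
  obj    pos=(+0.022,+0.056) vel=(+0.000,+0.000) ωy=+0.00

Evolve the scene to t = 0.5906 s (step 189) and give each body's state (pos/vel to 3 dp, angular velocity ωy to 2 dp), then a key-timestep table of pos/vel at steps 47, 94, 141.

State at t = 0.5906 s:
  obj    pos=(+0.244,-0.052) vel=(+0.751,-0.370) ωy=+17.75

Key-timestep trajectory:
   step    t(s)  obj.x    obj.z    obj.vx   obj.vz 
     47  0.1469   +0.036  +0.049  +0.188  -0.089
     94  0.2938   +0.077  +0.029  +0.375  -0.179
    141  0.4406   +0.146  -0.004  +0.563  -0.270


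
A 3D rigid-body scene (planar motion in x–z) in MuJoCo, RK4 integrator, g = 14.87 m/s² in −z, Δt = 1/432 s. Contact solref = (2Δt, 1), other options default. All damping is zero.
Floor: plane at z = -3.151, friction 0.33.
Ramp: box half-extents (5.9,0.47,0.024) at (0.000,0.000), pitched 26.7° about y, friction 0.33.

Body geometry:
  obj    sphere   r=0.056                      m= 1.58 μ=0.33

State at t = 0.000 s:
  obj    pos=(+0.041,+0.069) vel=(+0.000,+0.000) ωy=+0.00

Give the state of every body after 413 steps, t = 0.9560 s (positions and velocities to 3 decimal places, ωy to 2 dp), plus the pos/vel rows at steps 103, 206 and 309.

State at t = 0.9560 s:
  obj    pos=(+1.989,-0.911) vel=(+4.076,-2.050) ωy=+81.47

Key-timestep trajectory:
   step    t(s)  obj.x    obj.z    obj.vx   obj.vz 
    103  0.2384   +0.162  +0.008  +1.017  -0.511
    206  0.4769   +0.526  -0.175  +2.033  -1.023
    309  0.7153   +1.132  -0.480  +3.050  -1.534


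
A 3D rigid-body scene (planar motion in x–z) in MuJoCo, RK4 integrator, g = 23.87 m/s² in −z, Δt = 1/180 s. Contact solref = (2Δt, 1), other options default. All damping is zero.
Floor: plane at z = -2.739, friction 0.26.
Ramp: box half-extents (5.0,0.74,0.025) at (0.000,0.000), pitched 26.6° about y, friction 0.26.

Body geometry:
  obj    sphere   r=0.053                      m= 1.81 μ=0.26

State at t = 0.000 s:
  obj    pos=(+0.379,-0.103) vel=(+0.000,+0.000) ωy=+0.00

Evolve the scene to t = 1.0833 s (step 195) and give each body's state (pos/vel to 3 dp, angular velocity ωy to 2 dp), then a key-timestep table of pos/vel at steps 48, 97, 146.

State at t = 1.0833 s:
  obj    pos=(+4.385,-2.109) vel=(+7.395,-3.703) ωy=+156.02

Key-timestep trajectory:
   step    t(s)  obj.x    obj.z    obj.vx   obj.vz 
     48  0.2667   +0.622  -0.224  +1.821  -0.912
     97  0.5389   +1.371  -0.599  +3.679  -1.842
    146  0.8111   +2.625  -1.227  +5.537  -2.773


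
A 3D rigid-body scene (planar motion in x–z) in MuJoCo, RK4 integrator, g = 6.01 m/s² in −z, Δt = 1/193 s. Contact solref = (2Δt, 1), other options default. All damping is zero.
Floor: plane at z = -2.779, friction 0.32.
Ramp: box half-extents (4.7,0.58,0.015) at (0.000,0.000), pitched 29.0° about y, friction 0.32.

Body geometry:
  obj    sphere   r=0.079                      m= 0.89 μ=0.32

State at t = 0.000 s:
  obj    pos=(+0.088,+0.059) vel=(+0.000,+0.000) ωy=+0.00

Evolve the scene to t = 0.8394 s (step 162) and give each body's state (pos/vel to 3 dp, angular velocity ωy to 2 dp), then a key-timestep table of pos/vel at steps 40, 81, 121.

State at t = 0.8394 s:
  obj    pos=(+0.729,-0.297) vel=(+1.528,-0.847) ωy=+22.11

Key-timestep trajectory:
   step    t(s)  obj.x    obj.z    obj.vx   obj.vz 
     40  0.2073   +0.127  +0.037  +0.377  -0.209
     81  0.4197   +0.248  -0.030  +0.764  -0.424
    121  0.6269   +0.446  -0.140  +1.141  -0.633


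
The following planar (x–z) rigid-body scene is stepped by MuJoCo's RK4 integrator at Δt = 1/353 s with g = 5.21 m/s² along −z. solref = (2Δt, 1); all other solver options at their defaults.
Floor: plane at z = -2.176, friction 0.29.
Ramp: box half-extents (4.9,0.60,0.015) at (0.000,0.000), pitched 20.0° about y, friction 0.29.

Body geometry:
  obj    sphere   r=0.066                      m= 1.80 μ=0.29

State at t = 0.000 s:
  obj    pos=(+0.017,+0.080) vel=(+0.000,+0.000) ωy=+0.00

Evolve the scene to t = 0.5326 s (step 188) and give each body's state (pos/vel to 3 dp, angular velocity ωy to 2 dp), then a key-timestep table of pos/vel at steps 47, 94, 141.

State at t = 0.5326 s:
  obj    pos=(+0.187,+0.018) vel=(+0.637,-0.232) ωy=+10.27

Key-timestep trajectory:
   step    t(s)  obj.x    obj.z    obj.vx   obj.vz 
     47  0.1331   +0.028  +0.076  +0.159  -0.058
     94  0.2663   +0.059  +0.065  +0.319  -0.116
    141  0.3994   +0.112  +0.045  +0.478  -0.174


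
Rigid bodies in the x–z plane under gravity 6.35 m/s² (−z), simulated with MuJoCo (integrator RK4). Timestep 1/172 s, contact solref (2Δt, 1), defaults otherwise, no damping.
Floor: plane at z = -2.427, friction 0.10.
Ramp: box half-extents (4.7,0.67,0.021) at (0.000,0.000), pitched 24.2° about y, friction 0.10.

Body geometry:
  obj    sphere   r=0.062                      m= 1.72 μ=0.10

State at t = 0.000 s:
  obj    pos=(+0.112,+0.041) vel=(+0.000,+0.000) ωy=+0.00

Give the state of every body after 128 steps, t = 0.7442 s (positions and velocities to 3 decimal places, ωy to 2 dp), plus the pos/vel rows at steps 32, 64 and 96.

State at t = 0.7442 s:
  obj    pos=(+0.623,-0.189) vel=(+1.374,-0.616) ωy=+17.38

Key-timestep trajectory:
   step    t(s)  obj.x    obj.z    obj.vx   obj.vz 
     32  0.1860   +0.144  +0.026  +0.341  -0.162
     64  0.3721   +0.240  -0.017  +0.685  -0.314
     96  0.5581   +0.399  -0.089  +1.030  -0.465


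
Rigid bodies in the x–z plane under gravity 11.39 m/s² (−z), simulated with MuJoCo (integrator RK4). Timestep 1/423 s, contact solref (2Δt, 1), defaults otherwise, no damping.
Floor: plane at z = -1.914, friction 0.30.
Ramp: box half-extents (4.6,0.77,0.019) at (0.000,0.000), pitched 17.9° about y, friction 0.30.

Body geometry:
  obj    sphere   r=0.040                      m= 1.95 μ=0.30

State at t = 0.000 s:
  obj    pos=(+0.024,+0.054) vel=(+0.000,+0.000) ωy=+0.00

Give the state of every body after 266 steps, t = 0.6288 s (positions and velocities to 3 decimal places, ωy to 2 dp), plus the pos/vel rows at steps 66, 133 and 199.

State at t = 0.6288 s:
  obj    pos=(+0.495,-0.098) vel=(+1.496,-0.483) ωy=+39.31

Key-timestep trajectory:
   step    t(s)  obj.x    obj.z    obj.vx   obj.vz 
     66  0.1560   +0.053  +0.045  +0.371  -0.120
    133  0.3144   +0.142  +0.016  +0.748  -0.242
    199  0.4704   +0.287  -0.031  +1.119  -0.362


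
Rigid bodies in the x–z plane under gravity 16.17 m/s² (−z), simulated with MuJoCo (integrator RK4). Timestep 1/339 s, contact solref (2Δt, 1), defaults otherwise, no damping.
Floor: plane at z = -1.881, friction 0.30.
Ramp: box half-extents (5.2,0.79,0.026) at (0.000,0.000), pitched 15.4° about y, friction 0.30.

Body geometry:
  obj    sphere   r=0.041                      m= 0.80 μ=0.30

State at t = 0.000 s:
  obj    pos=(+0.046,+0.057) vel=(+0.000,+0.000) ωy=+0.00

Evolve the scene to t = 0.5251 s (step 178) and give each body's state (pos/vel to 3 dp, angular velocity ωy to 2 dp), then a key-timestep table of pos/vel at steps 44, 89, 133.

State at t = 0.5251 s:
  obj    pos=(+0.454,-0.055) vel=(+1.553,-0.428) ωy=+39.27

Key-timestep trajectory:
   step    t(s)  obj.x    obj.z    obj.vx   obj.vz 
     44  0.1298   +0.071  +0.050  +0.384  -0.106
     89  0.2625   +0.148  +0.029  +0.776  -0.214
    133  0.3923   +0.274  -0.006  +1.160  -0.320


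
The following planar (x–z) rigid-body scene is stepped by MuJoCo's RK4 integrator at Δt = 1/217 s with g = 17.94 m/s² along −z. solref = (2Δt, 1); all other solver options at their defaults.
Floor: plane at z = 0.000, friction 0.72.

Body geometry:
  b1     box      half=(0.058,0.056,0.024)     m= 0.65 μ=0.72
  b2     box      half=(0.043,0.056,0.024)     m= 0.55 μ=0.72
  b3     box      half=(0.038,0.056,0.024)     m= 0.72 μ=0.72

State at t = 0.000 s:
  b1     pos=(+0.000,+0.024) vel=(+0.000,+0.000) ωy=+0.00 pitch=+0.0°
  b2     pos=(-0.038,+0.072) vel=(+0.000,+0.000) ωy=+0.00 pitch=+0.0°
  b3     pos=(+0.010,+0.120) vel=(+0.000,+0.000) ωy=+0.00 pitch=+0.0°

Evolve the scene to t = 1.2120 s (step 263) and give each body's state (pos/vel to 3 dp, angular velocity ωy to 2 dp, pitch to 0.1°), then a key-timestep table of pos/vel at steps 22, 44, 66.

State at t = 1.2120 s:
  b1     pos=(+0.000,+0.024) vel=(+0.000,+0.000) ωy=+0.00 pitch=+0.0°
  b2     pos=(-0.038,+0.072) vel=(+0.000,+0.000) ωy=+0.00 pitch=+0.0°
  b3     pos=(+0.107,+0.024) vel=(+0.000,+0.000) ωy=+0.00 pitch=+180.0°

Key-timestep trajectory:
   step    t(s)  b1.x    b1.z    b1.vx   b1.vz   b2.x    b2.z    b2.vx   b2.vz   b3.x    b3.z    b3.vx   b3.vz 
     22  0.1014   +0.000  +0.024  +0.000  +0.000   -0.038  +0.072  -0.001  +0.001   +0.021  +0.115  +0.227  -0.207
     44  0.2028   +0.000  +0.024  +0.000  +0.001   -0.038  +0.072  -0.001  +0.000   +0.059  +0.088  +0.456  +0.025
     66  0.3041   +0.000  +0.024  +0.000  +0.000   -0.038  +0.072  +0.000  +0.000   +0.110  +0.032  +0.527  -1.368
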